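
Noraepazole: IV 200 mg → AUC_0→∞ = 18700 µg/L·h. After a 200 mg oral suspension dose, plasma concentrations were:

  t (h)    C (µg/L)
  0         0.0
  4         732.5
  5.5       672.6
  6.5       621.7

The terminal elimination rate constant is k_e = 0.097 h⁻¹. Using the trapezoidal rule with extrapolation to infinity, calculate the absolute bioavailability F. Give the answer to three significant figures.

Trapezoidal AUC_0→6.5 (oral suspension):
  [0→4]: (0.0+732.5)/2 × 4 = 1465.0
  [4→5.5]: (732.5+672.6)/2 × 1.5 = 1053.825
  [5.5→6.5]: (672.6+621.7)/2 × 1 = 647.15
  Sum = 3165.975 µg/L·h
Tail: C_last/k_e = 621.7/0.097 = 6409.278
AUC_0→∞ (oral suspension) = 3165.975 + 6409.278 = 9575.253 µg/L·h
F = (AUC_ev/D_ev)/(AUC_iv/D_iv) = (9575.253/200)/(18700/200) = 47.876265/93.5 = 0.5120

F = 0.512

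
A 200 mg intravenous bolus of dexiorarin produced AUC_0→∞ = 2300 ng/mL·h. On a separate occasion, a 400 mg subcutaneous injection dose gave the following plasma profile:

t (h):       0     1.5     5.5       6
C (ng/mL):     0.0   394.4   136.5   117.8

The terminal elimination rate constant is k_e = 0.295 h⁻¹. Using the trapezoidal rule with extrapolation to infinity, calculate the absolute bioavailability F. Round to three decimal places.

Trapezoidal AUC_0→6 (subcutaneous injection):
  [0→1.5]: (0.0+394.4)/2 × 1.5 = 295.8
  [1.5→5.5]: (394.4+136.5)/2 × 4 = 1061.8
  [5.5→6]: (136.5+117.8)/2 × 0.5 = 63.575
  Sum = 1421.175 ng/mL·h
Tail: C_last/k_e = 117.8/0.295 = 399.322
AUC_0→∞ (subcutaneous injection) = 1421.175 + 399.322 = 1820.497 ng/mL·h
F = (AUC_ev/D_ev)/(AUC_iv/D_iv) = (1820.497/400)/(2300/200) = 4.5512425/11.5 = 0.3958

F = 0.396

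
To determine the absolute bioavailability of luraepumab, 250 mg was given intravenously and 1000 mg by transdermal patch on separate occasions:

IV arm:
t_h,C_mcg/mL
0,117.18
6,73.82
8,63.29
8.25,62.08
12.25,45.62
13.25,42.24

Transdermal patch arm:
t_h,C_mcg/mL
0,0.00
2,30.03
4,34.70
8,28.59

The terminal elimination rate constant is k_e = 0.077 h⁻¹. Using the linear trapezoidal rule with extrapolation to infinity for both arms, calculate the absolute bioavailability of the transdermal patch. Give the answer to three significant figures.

Trapezoidal AUC_0→13.25 (IV):
  [0→6]: (117.18+73.82)/2 × 6 = 573.0
  [6→8]: (73.82+63.29)/2 × 2 = 137.11
  [8→8.25]: (63.29+62.08)/2 × 0.25 = 15.67125
  [8.25→12.25]: (62.08+45.62)/2 × 4 = 215.4
  [12.25→13.25]: (45.62+42.24)/2 × 1 = 43.93
  Sum = 985.11125 mcg/mL·h
IV tail: 42.24/0.077 = 548.571; AUC_iv,0→∞ = 985.11125 + 548.571 = 1533.68225 mcg/mL·h
Trapezoidal AUC_0→8 (transdermal patch):
  [0→2]: (0.00+30.03)/2 × 2 = 30.03
  [2→4]: (30.03+34.70)/2 × 2 = 64.73
  [4→8]: (34.70+28.59)/2 × 4 = 126.58
  Sum = 221.34 mcg/mL·h
transdermal patch tail: 28.59/0.077 = 371.299; AUC_ev,0→∞ = 221.34 + 371.299 = 592.639 mcg/mL·h
F = (AUC_ev/D_ev)/(AUC_iv/D_iv) = (592.639/1000)/(1533.68225/250) = 0.592639/6.134729 = 0.0966

F = 0.0966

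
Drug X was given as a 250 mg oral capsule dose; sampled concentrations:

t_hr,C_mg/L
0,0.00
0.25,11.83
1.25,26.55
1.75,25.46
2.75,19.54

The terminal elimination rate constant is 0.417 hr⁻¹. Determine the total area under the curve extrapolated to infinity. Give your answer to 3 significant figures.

AUC = 103 mg/L·hr

Trapezoidal AUC_0→2.75:
  [0→0.25]: (0.00+11.83)/2 × 0.25 = 1.47875
  [0.25→1.25]: (11.83+26.55)/2 × 1 = 19.19
  [1.25→1.75]: (26.55+25.46)/2 × 0.5 = 13.0025
  [1.75→2.75]: (25.46+19.54)/2 × 1 = 22.5
  Sum = 56.17125 mg/L·hr
Extrapolated tail: C_last / k_e = 19.54 / 0.417 = 46.859
AUC_0→∞ = 56.17125 + 46.859 = 103.03025 mg/L·hr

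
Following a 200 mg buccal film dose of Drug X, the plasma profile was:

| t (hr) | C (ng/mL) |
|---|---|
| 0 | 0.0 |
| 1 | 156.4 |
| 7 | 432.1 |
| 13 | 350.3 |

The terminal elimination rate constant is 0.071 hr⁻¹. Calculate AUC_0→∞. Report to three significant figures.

Trapezoidal AUC_0→13:
  [0→1]: (0.0+156.4)/2 × 1 = 78.2
  [1→7]: (156.4+432.1)/2 × 6 = 1765.5
  [7→13]: (432.1+350.3)/2 × 6 = 2347.2
  Sum = 4190.9 ng/mL·hr
Extrapolated tail: C_last / k_e = 350.3 / 0.071 = 4933.803
AUC_0→∞ = 4190.9 + 4933.803 = 9124.703 ng/mL·hr

AUC = 9120 ng/mL·hr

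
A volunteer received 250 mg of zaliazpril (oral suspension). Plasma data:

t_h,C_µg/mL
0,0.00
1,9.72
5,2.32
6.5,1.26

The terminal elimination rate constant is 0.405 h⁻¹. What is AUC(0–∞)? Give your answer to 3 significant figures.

AUC = 34.7 µg/mL·h

Trapezoidal AUC_0→6.5:
  [0→1]: (0.00+9.72)/2 × 1 = 4.86
  [1→5]: (9.72+2.32)/2 × 4 = 24.08
  [5→6.5]: (2.32+1.26)/2 × 1.5 = 2.685
  Sum = 31.625 µg/mL·h
Extrapolated tail: C_last / k_e = 1.26 / 0.405 = 3.111
AUC_0→∞ = 31.625 + 3.111 = 34.736 µg/mL·h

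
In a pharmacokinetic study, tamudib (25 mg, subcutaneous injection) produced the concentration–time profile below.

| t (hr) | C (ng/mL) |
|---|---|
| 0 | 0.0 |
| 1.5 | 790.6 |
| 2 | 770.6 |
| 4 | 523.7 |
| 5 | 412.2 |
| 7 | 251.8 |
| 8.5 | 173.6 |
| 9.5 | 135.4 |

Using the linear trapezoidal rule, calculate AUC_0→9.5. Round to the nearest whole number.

AUC = 3883 ng/mL·hr

Trapezoidal AUC_0→9.5:
  [0→1.5]: (0.0+790.6)/2 × 1.5 = 592.95
  [1.5→2]: (790.6+770.6)/2 × 0.5 = 390.3
  [2→4]: (770.6+523.7)/2 × 2 = 1294.3
  [4→5]: (523.7+412.2)/2 × 1 = 467.95
  [5→7]: (412.2+251.8)/2 × 2 = 664.0
  [7→8.5]: (251.8+173.6)/2 × 1.5 = 319.05
  [8.5→9.5]: (173.6+135.4)/2 × 1 = 154.5
  Sum = 3883.05 ng/mL·hr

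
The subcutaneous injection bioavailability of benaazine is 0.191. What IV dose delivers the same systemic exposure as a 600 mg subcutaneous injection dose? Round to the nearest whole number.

Systemic exposure from an extravascular dose = F × D_ev, so the equivalent IV dose is F × D_ev.
D_iv = F × D_ev = 0.191 × 600 = 114.6 mg

D_iv = 115 mg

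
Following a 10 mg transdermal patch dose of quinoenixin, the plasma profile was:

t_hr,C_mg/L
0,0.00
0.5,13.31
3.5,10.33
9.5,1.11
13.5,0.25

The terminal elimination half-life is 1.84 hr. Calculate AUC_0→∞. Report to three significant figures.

Trapezoidal AUC_0→13.5:
  [0→0.5]: (0.00+13.31)/2 × 0.5 = 3.3275
  [0.5→3.5]: (13.31+10.33)/2 × 3 = 35.46
  [3.5→9.5]: (10.33+1.11)/2 × 6 = 34.32
  [9.5→13.5]: (1.11+0.25)/2 × 4 = 2.72
  Sum = 75.8275 mg/L·hr
k_e = ln2 / t½ = 0.693147 / 1.84 = 0.3767 hr^-1
Extrapolated tail: C_last / k_e = 0.25 / 0.3767 = 0.664
AUC_0→∞ = 75.8275 + 0.664 = 76.4915 mg/L·hr

AUC = 76.5 mg/L·hr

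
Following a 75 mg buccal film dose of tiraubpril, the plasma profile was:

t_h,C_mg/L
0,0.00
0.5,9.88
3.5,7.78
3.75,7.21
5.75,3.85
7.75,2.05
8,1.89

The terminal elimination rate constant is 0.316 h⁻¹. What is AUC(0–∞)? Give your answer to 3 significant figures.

Trapezoidal AUC_0→8:
  [0→0.5]: (0.00+9.88)/2 × 0.5 = 2.47
  [0.5→3.5]: (9.88+7.78)/2 × 3 = 26.49
  [3.5→3.75]: (7.78+7.21)/2 × 0.25 = 1.87375
  [3.75→5.75]: (7.21+3.85)/2 × 2 = 11.06
  [5.75→7.75]: (3.85+2.05)/2 × 2 = 5.9
  [7.75→8]: (2.05+1.89)/2 × 0.25 = 0.4925
  Sum = 48.28625 mg/L·h
Extrapolated tail: C_last / k_e = 1.89 / 0.316 = 5.981
AUC_0→∞ = 48.28625 + 5.981 = 54.26725 mg/L·h

AUC = 54.3 mg/L·h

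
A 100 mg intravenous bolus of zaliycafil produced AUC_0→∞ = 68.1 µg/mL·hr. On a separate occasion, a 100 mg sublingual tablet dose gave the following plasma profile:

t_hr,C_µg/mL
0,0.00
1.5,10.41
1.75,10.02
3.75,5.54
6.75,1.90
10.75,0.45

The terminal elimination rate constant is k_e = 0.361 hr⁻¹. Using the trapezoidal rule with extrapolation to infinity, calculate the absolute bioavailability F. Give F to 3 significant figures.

Trapezoidal AUC_0→10.75 (sublingual tablet):
  [0→1.5]: (0.00+10.41)/2 × 1.5 = 7.8075
  [1.5→1.75]: (10.41+10.02)/2 × 0.25 = 2.55375
  [1.75→3.75]: (10.02+5.54)/2 × 2 = 15.56
  [3.75→6.75]: (5.54+1.90)/2 × 3 = 11.16
  [6.75→10.75]: (1.90+0.45)/2 × 4 = 4.7
  Sum = 41.78125 µg/mL·hr
Tail: C_last/k_e = 0.45/0.361 = 1.247
AUC_0→∞ (sublingual tablet) = 41.78125 + 1.247 = 43.02825 µg/mL·hr
F = (AUC_ev/D_ev)/(AUC_iv/D_iv) = (43.02825/100)/(68.1/100) = 0.4302825/0.681 = 0.6318

F = 0.632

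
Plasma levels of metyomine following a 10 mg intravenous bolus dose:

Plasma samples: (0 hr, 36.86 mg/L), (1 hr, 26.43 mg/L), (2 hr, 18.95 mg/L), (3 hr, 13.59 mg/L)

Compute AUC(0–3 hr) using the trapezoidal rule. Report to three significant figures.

Trapezoidal AUC_0→3:
  [0→1]: (36.86+26.43)/2 × 1 = 31.645
  [1→2]: (26.43+18.95)/2 × 1 = 22.69
  [2→3]: (18.95+13.59)/2 × 1 = 16.27
  Sum = 70.605 mg/L·hr

AUC = 70.6 mg/L·hr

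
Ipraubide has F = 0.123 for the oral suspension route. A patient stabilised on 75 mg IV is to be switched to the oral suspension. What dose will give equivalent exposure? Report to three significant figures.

For equal systemic exposure: F × D_ev = D_iv
D_ev = D_iv / F = 75 / 0.123 = 609.756 mg

D_oral = 610 mg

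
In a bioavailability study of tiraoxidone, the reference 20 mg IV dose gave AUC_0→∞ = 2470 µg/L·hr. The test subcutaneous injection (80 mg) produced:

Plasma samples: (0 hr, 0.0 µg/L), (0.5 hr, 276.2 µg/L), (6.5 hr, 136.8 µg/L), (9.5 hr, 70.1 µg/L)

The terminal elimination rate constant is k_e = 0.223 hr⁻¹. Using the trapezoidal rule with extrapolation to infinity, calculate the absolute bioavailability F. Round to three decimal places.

Trapezoidal AUC_0→9.5 (subcutaneous injection):
  [0→0.5]: (0.0+276.2)/2 × 0.5 = 69.05
  [0.5→6.5]: (276.2+136.8)/2 × 6 = 1239.0
  [6.5→9.5]: (136.8+70.1)/2 × 3 = 310.35
  Sum = 1618.4 µg/L·hr
Tail: C_last/k_e = 70.1/0.223 = 314.350
AUC_0→∞ (subcutaneous injection) = 1618.4 + 314.350 = 1932.75 µg/L·hr
F = (AUC_ev/D_ev)/(AUC_iv/D_iv) = (1932.75/80)/(2470/20) = 24.159375/123.5 = 0.1956

F = 0.196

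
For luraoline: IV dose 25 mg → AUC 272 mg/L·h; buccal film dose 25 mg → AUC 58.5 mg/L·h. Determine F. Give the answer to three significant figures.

F = (AUC_ev / D_ev) / (AUC_iv / D_iv)
  = (58.5/25) / (272/25)
  = 2.34 / 10.88 = 0.2151

F = 0.215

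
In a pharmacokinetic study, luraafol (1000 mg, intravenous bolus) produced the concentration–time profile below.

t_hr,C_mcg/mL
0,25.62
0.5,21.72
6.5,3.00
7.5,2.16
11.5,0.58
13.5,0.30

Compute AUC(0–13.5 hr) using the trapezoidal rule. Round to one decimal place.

AUC = 94.9 mcg/mL·hr

Trapezoidal AUC_0→13.5:
  [0→0.5]: (25.62+21.72)/2 × 0.5 = 11.835
  [0.5→6.5]: (21.72+3.00)/2 × 6 = 74.16
  [6.5→7.5]: (3.00+2.16)/2 × 1 = 2.58
  [7.5→11.5]: (2.16+0.58)/2 × 4 = 5.48
  [11.5→13.5]: (0.58+0.30)/2 × 2 = 0.88
  Sum = 94.935 mcg/mL·hr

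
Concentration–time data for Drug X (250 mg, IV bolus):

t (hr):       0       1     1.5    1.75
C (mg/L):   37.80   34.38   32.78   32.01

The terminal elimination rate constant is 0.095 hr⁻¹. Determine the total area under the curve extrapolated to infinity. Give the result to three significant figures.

AUC = 398 mg/L·hr

Trapezoidal AUC_0→1.75:
  [0→1]: (37.80+34.38)/2 × 1 = 36.09
  [1→1.5]: (34.38+32.78)/2 × 0.5 = 16.79
  [1.5→1.75]: (32.78+32.01)/2 × 0.25 = 8.09875
  Sum = 60.97875 mg/L·hr
Extrapolated tail: C_last / k_e = 32.01 / 0.095 = 336.947
AUC_0→∞ = 60.97875 + 336.947 = 397.92575 mg/L·hr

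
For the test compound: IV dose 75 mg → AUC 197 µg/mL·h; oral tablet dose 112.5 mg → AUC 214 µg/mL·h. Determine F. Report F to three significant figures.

F = 0.724

F = (AUC_ev / D_ev) / (AUC_iv / D_iv)
  = (214/112.5) / (197/75)
  = 1.90222 / 2.62667 = 0.7242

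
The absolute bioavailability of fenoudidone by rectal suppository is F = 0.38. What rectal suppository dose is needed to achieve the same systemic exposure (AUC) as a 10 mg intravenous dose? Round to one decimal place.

For equal systemic exposure: F × D_ev = D_iv
D_ev = D_iv / F = 10 / 0.38 = 26.3158 mg

D_rectal = 26.3 mg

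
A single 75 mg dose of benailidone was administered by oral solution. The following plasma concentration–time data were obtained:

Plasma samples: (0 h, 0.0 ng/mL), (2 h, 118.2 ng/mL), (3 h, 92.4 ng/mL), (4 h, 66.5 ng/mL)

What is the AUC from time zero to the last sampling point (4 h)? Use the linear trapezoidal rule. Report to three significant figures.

AUC = 303 ng/mL·h

Trapezoidal AUC_0→4:
  [0→2]: (0.0+118.2)/2 × 2 = 118.2
  [2→3]: (118.2+92.4)/2 × 1 = 105.3
  [3→4]: (92.4+66.5)/2 × 1 = 79.45
  Sum = 302.95 ng/mL·h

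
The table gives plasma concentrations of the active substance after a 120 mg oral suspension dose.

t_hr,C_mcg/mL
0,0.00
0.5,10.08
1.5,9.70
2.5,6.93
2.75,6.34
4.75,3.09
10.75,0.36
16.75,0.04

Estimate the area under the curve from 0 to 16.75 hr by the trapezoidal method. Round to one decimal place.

AUC = 43.4 mcg/mL·hr

Trapezoidal AUC_0→16.75:
  [0→0.5]: (0.00+10.08)/2 × 0.5 = 2.52
  [0.5→1.5]: (10.08+9.70)/2 × 1 = 9.89
  [1.5→2.5]: (9.70+6.93)/2 × 1 = 8.315
  [2.5→2.75]: (6.93+6.34)/2 × 0.25 = 1.65875
  [2.75→4.75]: (6.34+3.09)/2 × 2 = 9.43
  [4.75→10.75]: (3.09+0.36)/2 × 6 = 10.35
  [10.75→16.75]: (0.36+0.04)/2 × 6 = 1.2
  Sum = 43.36375 mcg/mL·hr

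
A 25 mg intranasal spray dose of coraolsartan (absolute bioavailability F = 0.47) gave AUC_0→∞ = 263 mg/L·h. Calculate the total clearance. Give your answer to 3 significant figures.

CL = F × Dose / AUC_0→∞
   = 0.47 × 25 / 263 = 0.0446768 L/h

CL = 0.0447 L/h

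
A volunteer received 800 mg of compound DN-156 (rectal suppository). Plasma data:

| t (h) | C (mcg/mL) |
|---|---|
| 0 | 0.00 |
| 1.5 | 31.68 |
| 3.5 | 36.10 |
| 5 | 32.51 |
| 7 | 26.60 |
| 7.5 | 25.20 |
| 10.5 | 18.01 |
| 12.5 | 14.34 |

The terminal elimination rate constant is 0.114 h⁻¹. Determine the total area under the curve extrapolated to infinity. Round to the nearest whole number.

Trapezoidal AUC_0→12.5:
  [0→1.5]: (0.00+31.68)/2 × 1.5 = 23.76
  [1.5→3.5]: (31.68+36.10)/2 × 2 = 67.78
  [3.5→5]: (36.10+32.51)/2 × 1.5 = 51.4575
  [5→7]: (32.51+26.60)/2 × 2 = 59.11
  [7→7.5]: (26.60+25.20)/2 × 0.5 = 12.95
  [7.5→10.5]: (25.20+18.01)/2 × 3 = 64.815
  [10.5→12.5]: (18.01+14.34)/2 × 2 = 32.35
  Sum = 312.2225 mcg/mL·h
Extrapolated tail: C_last / k_e = 14.34 / 0.114 = 125.789
AUC_0→∞ = 312.2225 + 125.789 = 438.0115 mcg/mL·h

AUC = 438 mcg/mL·h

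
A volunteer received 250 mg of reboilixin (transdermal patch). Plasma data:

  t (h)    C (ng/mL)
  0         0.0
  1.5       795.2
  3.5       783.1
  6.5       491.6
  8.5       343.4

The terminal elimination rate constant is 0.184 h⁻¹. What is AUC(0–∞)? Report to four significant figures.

Trapezoidal AUC_0→8.5:
  [0→1.5]: (0.0+795.2)/2 × 1.5 = 596.4
  [1.5→3.5]: (795.2+783.1)/2 × 2 = 1578.3
  [3.5→6.5]: (783.1+491.6)/2 × 3 = 1912.05
  [6.5→8.5]: (491.6+343.4)/2 × 2 = 835.0
  Sum = 4921.75 ng/mL·h
Extrapolated tail: C_last / k_e = 343.4 / 0.184 = 1866.304
AUC_0→∞ = 4921.75 + 1866.304 = 6788.054 ng/mL·h

AUC = 6788 ng/mL·h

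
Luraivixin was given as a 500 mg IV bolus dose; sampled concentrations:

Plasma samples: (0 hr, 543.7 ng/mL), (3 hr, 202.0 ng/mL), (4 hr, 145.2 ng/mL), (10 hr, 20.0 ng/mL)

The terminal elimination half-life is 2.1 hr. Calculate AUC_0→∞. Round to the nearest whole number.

AUC = 1848 ng/mL·hr

Trapezoidal AUC_0→10:
  [0→3]: (543.7+202.0)/2 × 3 = 1118.55
  [3→4]: (202.0+145.2)/2 × 1 = 173.6
  [4→10]: (145.2+20.0)/2 × 6 = 495.6
  Sum = 1787.75 ng/mL·hr
k_e = ln2 / t½ = 0.693147 / 2.1 = 0.3301 hr^-1
Extrapolated tail: C_last / k_e = 20.0 / 0.3301 = 60.588
AUC_0→∞ = 1787.75 + 60.588 = 1848.338 ng/mL·hr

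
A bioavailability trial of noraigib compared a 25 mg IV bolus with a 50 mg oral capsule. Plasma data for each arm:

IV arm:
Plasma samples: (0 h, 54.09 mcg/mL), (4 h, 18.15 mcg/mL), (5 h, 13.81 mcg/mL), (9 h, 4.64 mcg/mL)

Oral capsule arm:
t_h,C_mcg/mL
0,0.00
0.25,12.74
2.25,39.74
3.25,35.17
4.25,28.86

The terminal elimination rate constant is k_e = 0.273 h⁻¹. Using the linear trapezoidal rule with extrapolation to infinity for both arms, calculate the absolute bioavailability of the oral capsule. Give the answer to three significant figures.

Trapezoidal AUC_0→9 (IV):
  [0→4]: (54.09+18.15)/2 × 4 = 144.48
  [4→5]: (18.15+13.81)/2 × 1 = 15.98
  [5→9]: (13.81+4.64)/2 × 4 = 36.9
  Sum = 197.36 mcg/mL·h
IV tail: 4.64/0.273 = 16.996; AUC_iv,0→∞ = 197.36 + 16.996 = 214.356 mcg/mL·h
Trapezoidal AUC_0→4.25 (oral capsule):
  [0→0.25]: (0.00+12.74)/2 × 0.25 = 1.5925
  [0.25→2.25]: (12.74+39.74)/2 × 2 = 52.48
  [2.25→3.25]: (39.74+35.17)/2 × 1 = 37.455
  [3.25→4.25]: (35.17+28.86)/2 × 1 = 32.015
  Sum = 123.5425 mcg/mL·h
oral capsule tail: 28.86/0.273 = 105.714; AUC_ev,0→∞ = 123.5425 + 105.714 = 229.2565 mcg/mL·h
F = (AUC_ev/D_ev)/(AUC_iv/D_iv) = (229.2565/50)/(214.356/25) = 4.58513/8.57424 = 0.5348

F = 0.535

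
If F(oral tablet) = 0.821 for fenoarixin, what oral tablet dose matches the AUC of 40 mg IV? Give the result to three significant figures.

For equal systemic exposure: F × D_ev = D_iv
D_ev = D_iv / F = 40 / 0.821 = 48.7211 mg

D_oral = 48.7 mg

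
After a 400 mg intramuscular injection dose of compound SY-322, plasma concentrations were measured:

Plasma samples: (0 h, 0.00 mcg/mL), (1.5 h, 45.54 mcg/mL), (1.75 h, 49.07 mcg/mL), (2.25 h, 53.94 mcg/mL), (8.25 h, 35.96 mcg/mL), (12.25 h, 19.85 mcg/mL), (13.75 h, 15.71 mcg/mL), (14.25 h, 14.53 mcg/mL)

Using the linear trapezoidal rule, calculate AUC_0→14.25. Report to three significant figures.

AUC = 487 mcg/mL·h

Trapezoidal AUC_0→14.25:
  [0→1.5]: (0.00+45.54)/2 × 1.5 = 34.155
  [1.5→1.75]: (45.54+49.07)/2 × 0.25 = 11.82625
  [1.75→2.25]: (49.07+53.94)/2 × 0.5 = 25.7525
  [2.25→8.25]: (53.94+35.96)/2 × 6 = 269.7
  [8.25→12.25]: (35.96+19.85)/2 × 4 = 111.62
  [12.25→13.75]: (19.85+15.71)/2 × 1.5 = 26.67
  [13.75→14.25]: (15.71+14.53)/2 × 0.5 = 7.56
  Sum = 487.28375 mcg/mL·h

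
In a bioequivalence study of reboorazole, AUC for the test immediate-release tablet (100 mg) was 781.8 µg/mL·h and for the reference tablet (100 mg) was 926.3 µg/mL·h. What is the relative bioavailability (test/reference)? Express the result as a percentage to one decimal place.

F_rel = 84.4%

F_rel = (AUC_test/D_test) / (AUC_ref/D_ref)
      = (781.8/100) / (926.3/100)
      = 7.818 / 9.263 = 0.8440 = 84.40%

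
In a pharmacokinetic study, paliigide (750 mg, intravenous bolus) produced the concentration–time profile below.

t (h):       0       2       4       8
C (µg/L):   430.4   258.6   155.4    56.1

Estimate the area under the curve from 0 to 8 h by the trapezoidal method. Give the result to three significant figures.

AUC = 1530 µg/L·h

Trapezoidal AUC_0→8:
  [0→2]: (430.4+258.6)/2 × 2 = 689.0
  [2→4]: (258.6+155.4)/2 × 2 = 414.0
  [4→8]: (155.4+56.1)/2 × 4 = 423.0
  Sum = 1526.0 µg/L·h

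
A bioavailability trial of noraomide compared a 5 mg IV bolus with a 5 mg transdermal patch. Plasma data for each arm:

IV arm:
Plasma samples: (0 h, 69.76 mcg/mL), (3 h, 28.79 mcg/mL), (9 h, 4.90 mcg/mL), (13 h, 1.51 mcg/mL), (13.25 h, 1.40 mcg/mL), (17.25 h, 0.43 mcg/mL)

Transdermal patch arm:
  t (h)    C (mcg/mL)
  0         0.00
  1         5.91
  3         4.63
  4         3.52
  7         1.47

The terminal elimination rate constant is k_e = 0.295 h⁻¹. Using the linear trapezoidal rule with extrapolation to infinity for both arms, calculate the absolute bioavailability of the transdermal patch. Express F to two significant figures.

F = 0.11

Trapezoidal AUC_0→17.25 (IV):
  [0→3]: (69.76+28.79)/2 × 3 = 147.825
  [3→9]: (28.79+4.90)/2 × 6 = 101.07
  [9→13]: (4.90+1.51)/2 × 4 = 12.82
  [13→13.25]: (1.51+1.40)/2 × 0.25 = 0.36375
  [13.25→17.25]: (1.40+0.43)/2 × 4 = 3.66
  Sum = 265.73875 mcg/mL·h
IV tail: 0.43/0.295 = 1.458; AUC_iv,0→∞ = 265.73875 + 1.458 = 267.19675 mcg/mL·h
Trapezoidal AUC_0→7 (transdermal patch):
  [0→1]: (0.00+5.91)/2 × 1 = 2.955
  [1→3]: (5.91+4.63)/2 × 2 = 10.54
  [3→4]: (4.63+3.52)/2 × 1 = 4.075
  [4→7]: (3.52+1.47)/2 × 3 = 7.485
  Sum = 25.055 mcg/mL·h
transdermal patch tail: 1.47/0.295 = 4.983; AUC_ev,0→∞ = 25.055 + 4.983 = 30.038 mcg/mL·h
F = (AUC_ev/D_ev)/(AUC_iv/D_iv) = (30.038/5)/(267.19675/5) = 6.0076/53.43935 = 0.1124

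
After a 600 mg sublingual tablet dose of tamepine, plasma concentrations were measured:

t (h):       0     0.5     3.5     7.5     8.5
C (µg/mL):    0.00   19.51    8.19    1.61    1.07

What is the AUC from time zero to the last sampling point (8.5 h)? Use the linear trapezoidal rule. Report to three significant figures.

Trapezoidal AUC_0→8.5:
  [0→0.5]: (0.00+19.51)/2 × 0.5 = 4.8775
  [0.5→3.5]: (19.51+8.19)/2 × 3 = 41.55
  [3.5→7.5]: (8.19+1.61)/2 × 4 = 19.6
  [7.5→8.5]: (1.61+1.07)/2 × 1 = 1.34
  Sum = 67.3675 µg/mL·h

AUC = 67.4 µg/mL·h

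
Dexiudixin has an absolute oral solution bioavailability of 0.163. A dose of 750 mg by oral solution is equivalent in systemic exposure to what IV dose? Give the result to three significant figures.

D_iv = 122 mg

Systemic exposure from an extravascular dose = F × D_ev, so the equivalent IV dose is F × D_ev.
D_iv = F × D_ev = 0.163 × 750 = 122.25 mg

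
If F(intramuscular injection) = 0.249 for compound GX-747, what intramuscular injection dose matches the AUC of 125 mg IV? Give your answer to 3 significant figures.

D_intramuscular = 502 mg

For equal systemic exposure: F × D_ev = D_iv
D_ev = D_iv / F = 125 / 0.249 = 502.008 mg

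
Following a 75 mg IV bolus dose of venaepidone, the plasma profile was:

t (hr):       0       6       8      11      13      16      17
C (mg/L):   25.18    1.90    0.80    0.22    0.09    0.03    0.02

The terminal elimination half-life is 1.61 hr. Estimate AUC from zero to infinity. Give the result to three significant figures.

AUC = 86.0 mg/L·hr

Trapezoidal AUC_0→17:
  [0→6]: (25.18+1.90)/2 × 6 = 81.24
  [6→8]: (1.90+0.80)/2 × 2 = 2.7
  [8→11]: (0.80+0.22)/2 × 3 = 1.53
  [11→13]: (0.22+0.09)/2 × 2 = 0.31
  [13→16]: (0.09+0.03)/2 × 3 = 0.18
  [16→17]: (0.03+0.02)/2 × 1 = 0.025
  Sum = 85.985 mg/L·hr
k_e = ln2 / t½ = 0.693147 / 1.61 = 0.4305 hr^-1
Extrapolated tail: C_last / k_e = 0.02 / 0.4305 = 0.046
AUC_0→∞ = 85.985 + 0.046 = 86.031 mg/L·hr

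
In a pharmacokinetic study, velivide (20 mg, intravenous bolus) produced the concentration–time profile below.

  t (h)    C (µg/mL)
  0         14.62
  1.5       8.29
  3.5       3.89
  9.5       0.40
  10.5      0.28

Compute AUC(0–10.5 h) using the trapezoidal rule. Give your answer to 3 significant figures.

Trapezoidal AUC_0→10.5:
  [0→1.5]: (14.62+8.29)/2 × 1.5 = 17.1825
  [1.5→3.5]: (8.29+3.89)/2 × 2 = 12.18
  [3.5→9.5]: (3.89+0.40)/2 × 6 = 12.87
  [9.5→10.5]: (0.40+0.28)/2 × 1 = 0.34
  Sum = 42.5725 µg/mL·h

AUC = 42.6 µg/mL·h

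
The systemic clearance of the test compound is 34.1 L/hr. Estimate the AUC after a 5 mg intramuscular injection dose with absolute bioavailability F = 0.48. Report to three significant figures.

AUC_0→∞ = F × Dose / CL
        = 0.48 × 5 / 34.1 = 0.0703812 mg/L·hr

AUC = 0.0704 mg/L·hr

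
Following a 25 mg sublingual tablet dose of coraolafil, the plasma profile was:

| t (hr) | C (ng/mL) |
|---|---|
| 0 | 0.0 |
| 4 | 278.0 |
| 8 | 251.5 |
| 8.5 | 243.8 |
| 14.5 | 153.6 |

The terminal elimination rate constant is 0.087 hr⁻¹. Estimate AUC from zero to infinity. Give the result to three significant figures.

AUC = 4700 ng/mL·hr

Trapezoidal AUC_0→14.5:
  [0→4]: (0.0+278.0)/2 × 4 = 556.0
  [4→8]: (278.0+251.5)/2 × 4 = 1059.0
  [8→8.5]: (251.5+243.8)/2 × 0.5 = 123.825
  [8.5→14.5]: (243.8+153.6)/2 × 6 = 1192.2
  Sum = 2931.025 ng/mL·hr
Extrapolated tail: C_last / k_e = 153.6 / 0.087 = 1765.517
AUC_0→∞ = 2931.025 + 1765.517 = 4696.542 ng/mL·hr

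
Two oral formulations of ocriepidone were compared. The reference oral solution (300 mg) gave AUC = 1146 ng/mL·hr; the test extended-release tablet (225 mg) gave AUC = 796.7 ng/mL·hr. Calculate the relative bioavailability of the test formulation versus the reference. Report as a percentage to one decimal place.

F_rel = (AUC_test/D_test) / (AUC_ref/D_ref)
      = (796.7/225) / (1146/300)
      = 3.54089 / 3.82 = 0.9269 = 92.69%

F_rel = 92.7%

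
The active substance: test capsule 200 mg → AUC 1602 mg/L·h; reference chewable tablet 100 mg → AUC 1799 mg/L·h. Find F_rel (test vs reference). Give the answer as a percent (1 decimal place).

F_rel = (AUC_test/D_test) / (AUC_ref/D_ref)
      = (1602/200) / (1799/100)
      = 8.01 / 17.99 = 0.4452 = 44.52%

F_rel = 44.5%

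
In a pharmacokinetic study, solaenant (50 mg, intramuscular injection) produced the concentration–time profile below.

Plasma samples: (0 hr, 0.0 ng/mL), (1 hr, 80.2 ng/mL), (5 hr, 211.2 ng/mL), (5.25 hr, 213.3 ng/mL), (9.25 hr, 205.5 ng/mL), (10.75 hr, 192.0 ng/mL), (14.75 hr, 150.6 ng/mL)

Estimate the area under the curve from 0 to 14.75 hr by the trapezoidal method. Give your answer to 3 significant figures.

Trapezoidal AUC_0→14.75:
  [0→1]: (0.0+80.2)/2 × 1 = 40.1
  [1→5]: (80.2+211.2)/2 × 4 = 582.8
  [5→5.25]: (211.2+213.3)/2 × 0.25 = 53.0625
  [5.25→9.25]: (213.3+205.5)/2 × 4 = 837.6
  [9.25→10.75]: (205.5+192.0)/2 × 1.5 = 298.125
  [10.75→14.75]: (192.0+150.6)/2 × 4 = 685.2
  Sum = 2496.8875 ng/mL·hr

AUC = 2500 ng/mL·hr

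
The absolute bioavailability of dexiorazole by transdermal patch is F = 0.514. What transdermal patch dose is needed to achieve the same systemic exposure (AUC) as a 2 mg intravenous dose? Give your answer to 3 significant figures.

For equal systemic exposure: F × D_ev = D_iv
D_ev = D_iv / F = 2 / 0.514 = 3.89105 mg

D_transdermal = 3.89 mg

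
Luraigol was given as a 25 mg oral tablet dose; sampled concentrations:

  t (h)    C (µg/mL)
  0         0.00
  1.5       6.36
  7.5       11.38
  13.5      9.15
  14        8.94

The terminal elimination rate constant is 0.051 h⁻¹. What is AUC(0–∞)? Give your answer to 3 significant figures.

Trapezoidal AUC_0→14:
  [0→1.5]: (0.00+6.36)/2 × 1.5 = 4.77
  [1.5→7.5]: (6.36+11.38)/2 × 6 = 53.22
  [7.5→13.5]: (11.38+9.15)/2 × 6 = 61.59
  [13.5→14]: (9.15+8.94)/2 × 0.5 = 4.5225
  Sum = 124.1025 µg/mL·h
Extrapolated tail: C_last / k_e = 8.94 / 0.051 = 175.294
AUC_0→∞ = 124.1025 + 175.294 = 299.3965 µg/mL·h

AUC = 299 µg/mL·h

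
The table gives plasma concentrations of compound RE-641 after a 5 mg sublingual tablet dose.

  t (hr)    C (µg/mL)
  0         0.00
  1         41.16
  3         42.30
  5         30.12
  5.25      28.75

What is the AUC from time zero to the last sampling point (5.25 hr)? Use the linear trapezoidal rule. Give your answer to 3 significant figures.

AUC = 184 µg/mL·hr

Trapezoidal AUC_0→5.25:
  [0→1]: (0.00+41.16)/2 × 1 = 20.58
  [1→3]: (41.16+42.30)/2 × 2 = 83.46
  [3→5]: (42.30+30.12)/2 × 2 = 72.42
  [5→5.25]: (30.12+28.75)/2 × 0.25 = 7.35875
  Sum = 183.81875 µg/mL·hr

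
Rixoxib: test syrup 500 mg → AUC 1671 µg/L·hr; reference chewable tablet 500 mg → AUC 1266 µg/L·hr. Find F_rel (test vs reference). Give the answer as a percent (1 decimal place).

F_rel = 132.0%

F_rel = (AUC_test/D_test) / (AUC_ref/D_ref)
      = (1671/500) / (1266/500)
      = 3.342 / 2.532 = 1.3199 = 131.99%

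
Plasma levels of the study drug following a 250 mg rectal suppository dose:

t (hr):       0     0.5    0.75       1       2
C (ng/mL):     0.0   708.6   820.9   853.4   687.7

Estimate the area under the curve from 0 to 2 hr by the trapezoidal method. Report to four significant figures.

Trapezoidal AUC_0→2:
  [0→0.5]: (0.0+708.6)/2 × 0.5 = 177.15
  [0.5→0.75]: (708.6+820.9)/2 × 0.25 = 191.1875
  [0.75→1]: (820.9+853.4)/2 × 0.25 = 209.2875
  [1→2]: (853.4+687.7)/2 × 1 = 770.55
  Sum = 1348.175 ng/mL·hr

AUC = 1348 ng/mL·hr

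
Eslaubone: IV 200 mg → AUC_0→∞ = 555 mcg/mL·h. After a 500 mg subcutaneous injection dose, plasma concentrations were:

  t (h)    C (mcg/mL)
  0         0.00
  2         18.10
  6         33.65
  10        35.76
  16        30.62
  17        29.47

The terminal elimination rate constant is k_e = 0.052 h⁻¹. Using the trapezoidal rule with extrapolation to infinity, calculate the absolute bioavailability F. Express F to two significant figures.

F = 0.76

Trapezoidal AUC_0→17 (subcutaneous injection):
  [0→2]: (0.00+18.10)/2 × 2 = 18.1
  [2→6]: (18.10+33.65)/2 × 4 = 103.5
  [6→10]: (33.65+35.76)/2 × 4 = 138.82
  [10→16]: (35.76+30.62)/2 × 6 = 199.14
  [16→17]: (30.62+29.47)/2 × 1 = 30.045
  Sum = 489.605 mcg/mL·h
Tail: C_last/k_e = 29.47/0.052 = 566.731
AUC_0→∞ (subcutaneous injection) = 489.605 + 566.731 = 1056.336 mcg/mL·h
F = (AUC_ev/D_ev)/(AUC_iv/D_iv) = (1056.336/500)/(555/200) = 2.112672/2.775 = 0.7613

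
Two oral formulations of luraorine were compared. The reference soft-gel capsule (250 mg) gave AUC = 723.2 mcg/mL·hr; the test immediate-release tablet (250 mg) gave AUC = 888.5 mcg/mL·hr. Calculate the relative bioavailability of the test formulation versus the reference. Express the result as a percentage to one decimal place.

F_rel = 122.9%

F_rel = (AUC_test/D_test) / (AUC_ref/D_ref)
      = (888.5/250) / (723.2/250)
      = 3.554 / 2.8928 = 1.2286 = 122.86%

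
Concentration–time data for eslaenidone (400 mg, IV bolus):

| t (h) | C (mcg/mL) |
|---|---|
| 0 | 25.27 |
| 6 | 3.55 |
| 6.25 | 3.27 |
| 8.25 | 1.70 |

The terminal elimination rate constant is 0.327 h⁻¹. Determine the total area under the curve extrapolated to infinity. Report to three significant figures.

AUC = 97.5 mcg/mL·h

Trapezoidal AUC_0→8.25:
  [0→6]: (25.27+3.55)/2 × 6 = 86.46
  [6→6.25]: (3.55+3.27)/2 × 0.25 = 0.8525
  [6.25→8.25]: (3.27+1.70)/2 × 2 = 4.97
  Sum = 92.2825 mcg/mL·h
Extrapolated tail: C_last / k_e = 1.70 / 0.327 = 5.199
AUC_0→∞ = 92.2825 + 5.199 = 97.4815 mcg/mL·h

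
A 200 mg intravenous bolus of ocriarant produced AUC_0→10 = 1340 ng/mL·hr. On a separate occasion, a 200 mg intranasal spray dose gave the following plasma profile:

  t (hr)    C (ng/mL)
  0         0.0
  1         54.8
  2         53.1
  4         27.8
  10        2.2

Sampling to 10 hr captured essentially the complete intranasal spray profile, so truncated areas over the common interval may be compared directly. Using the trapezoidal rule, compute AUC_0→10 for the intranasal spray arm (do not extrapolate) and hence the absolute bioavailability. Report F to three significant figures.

Trapezoidal AUC_0→10 (intranasal spray):
  [0→1]: (0.0+54.8)/2 × 1 = 27.4
  [1→2]: (54.8+53.1)/2 × 1 = 53.95
  [2→4]: (53.1+27.8)/2 × 2 = 80.9
  [4→10]: (27.8+2.2)/2 × 6 = 90.0
  Sum = 252.25 ng/mL·hr
F = (AUC_ev/D_ev)/(AUC_iv/D_iv) = (252.25/200)/(1340/200) = 1.26125/6.7 = 0.1882

F = 0.188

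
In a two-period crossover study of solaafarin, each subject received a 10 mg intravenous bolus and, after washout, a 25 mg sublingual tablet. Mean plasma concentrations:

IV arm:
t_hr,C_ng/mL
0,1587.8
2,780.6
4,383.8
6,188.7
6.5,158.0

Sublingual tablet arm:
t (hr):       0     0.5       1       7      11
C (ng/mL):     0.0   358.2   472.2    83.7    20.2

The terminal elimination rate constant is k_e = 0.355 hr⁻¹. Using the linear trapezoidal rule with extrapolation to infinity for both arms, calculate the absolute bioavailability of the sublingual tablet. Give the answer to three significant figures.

F = 0.192

Trapezoidal AUC_0→6.5 (IV):
  [0→2]: (1587.8+780.6)/2 × 2 = 2368.4
  [2→4]: (780.6+383.8)/2 × 2 = 1164.4
  [4→6]: (383.8+188.7)/2 × 2 = 572.5
  [6→6.5]: (188.7+158.0)/2 × 0.5 = 86.675
  Sum = 4191.975 ng/mL·hr
IV tail: 158.0/0.355 = 445.070; AUC_iv,0→∞ = 4191.975 + 445.070 = 4637.045 ng/mL·hr
Trapezoidal AUC_0→11 (sublingual tablet):
  [0→0.5]: (0.0+358.2)/2 × 0.5 = 89.55
  [0.5→1]: (358.2+472.2)/2 × 0.5 = 207.6
  [1→7]: (472.2+83.7)/2 × 6 = 1667.7
  [7→11]: (83.7+20.2)/2 × 4 = 207.8
  Sum = 2172.65 ng/mL·hr
sublingual tablet tail: 20.2/0.355 = 56.901; AUC_ev,0→∞ = 2172.65 + 56.901 = 2229.551 ng/mL·hr
F = (AUC_ev/D_ev)/(AUC_iv/D_iv) = (2229.551/25)/(4637.045/10) = 89.18204/463.7045 = 0.1923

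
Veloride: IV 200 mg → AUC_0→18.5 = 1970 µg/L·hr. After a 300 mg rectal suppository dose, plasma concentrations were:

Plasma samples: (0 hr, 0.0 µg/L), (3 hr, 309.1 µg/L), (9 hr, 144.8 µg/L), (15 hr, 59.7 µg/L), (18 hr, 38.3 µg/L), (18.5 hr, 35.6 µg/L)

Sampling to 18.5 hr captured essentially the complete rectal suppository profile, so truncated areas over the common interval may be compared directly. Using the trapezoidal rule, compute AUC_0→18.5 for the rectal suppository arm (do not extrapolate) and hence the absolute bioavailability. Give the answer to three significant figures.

F = 0.881

Trapezoidal AUC_0→18.5 (rectal suppository):
  [0→3]: (0.0+309.1)/2 × 3 = 463.65
  [3→9]: (309.1+144.8)/2 × 6 = 1361.7
  [9→15]: (144.8+59.7)/2 × 6 = 613.5
  [15→18]: (59.7+38.3)/2 × 3 = 147.0
  [18→18.5]: (38.3+35.6)/2 × 0.5 = 18.475
  Sum = 2604.325 µg/L·hr
F = (AUC_ev/D_ev)/(AUC_iv/D_iv) = (2604.325/300)/(1970/200) = 8.68108/9.85 = 0.8813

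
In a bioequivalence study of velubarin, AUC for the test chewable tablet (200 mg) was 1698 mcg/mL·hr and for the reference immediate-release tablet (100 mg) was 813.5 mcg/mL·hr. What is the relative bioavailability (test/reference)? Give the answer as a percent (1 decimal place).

F_rel = 104.4%

F_rel = (AUC_test/D_test) / (AUC_ref/D_ref)
      = (1698/200) / (813.5/100)
      = 8.49 / 8.135 = 1.0436 = 104.36%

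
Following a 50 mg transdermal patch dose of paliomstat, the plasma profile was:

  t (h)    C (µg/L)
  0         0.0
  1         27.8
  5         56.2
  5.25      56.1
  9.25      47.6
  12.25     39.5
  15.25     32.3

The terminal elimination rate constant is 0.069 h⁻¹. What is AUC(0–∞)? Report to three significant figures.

Trapezoidal AUC_0→15.25:
  [0→1]: (0.0+27.8)/2 × 1 = 13.9
  [1→5]: (27.8+56.2)/2 × 4 = 168.0
  [5→5.25]: (56.2+56.1)/2 × 0.25 = 14.0375
  [5.25→9.25]: (56.1+47.6)/2 × 4 = 207.4
  [9.25→12.25]: (47.6+39.5)/2 × 3 = 130.65
  [12.25→15.25]: (39.5+32.3)/2 × 3 = 107.7
  Sum = 641.6875 µg/L·h
Extrapolated tail: C_last / k_e = 32.3 / 0.069 = 468.116
AUC_0→∞ = 641.6875 + 468.116 = 1109.8035 µg/L·h

AUC = 1110 µg/L·h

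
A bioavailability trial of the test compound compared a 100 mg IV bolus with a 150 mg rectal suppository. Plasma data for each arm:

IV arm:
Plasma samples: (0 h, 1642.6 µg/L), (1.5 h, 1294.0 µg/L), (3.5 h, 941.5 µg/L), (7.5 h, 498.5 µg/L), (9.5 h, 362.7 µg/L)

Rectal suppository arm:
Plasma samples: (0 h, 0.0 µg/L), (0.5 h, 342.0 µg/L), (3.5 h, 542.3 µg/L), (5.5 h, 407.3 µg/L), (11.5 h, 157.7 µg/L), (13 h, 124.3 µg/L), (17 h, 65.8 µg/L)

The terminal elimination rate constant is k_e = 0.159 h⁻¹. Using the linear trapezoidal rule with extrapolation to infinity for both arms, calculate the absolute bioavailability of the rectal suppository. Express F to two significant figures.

F = 0.32

Trapezoidal AUC_0→9.5 (IV):
  [0→1.5]: (1642.6+1294.0)/2 × 1.5 = 2202.45
  [1.5→3.5]: (1294.0+941.5)/2 × 2 = 2235.5
  [3.5→7.5]: (941.5+498.5)/2 × 4 = 2880.0
  [7.5→9.5]: (498.5+362.7)/2 × 2 = 861.2
  Sum = 8179.15 µg/L·h
IV tail: 362.7/0.159 = 2281.132; AUC_iv,0→∞ = 8179.15 + 2281.132 = 10460.282 µg/L·h
Trapezoidal AUC_0→17 (rectal suppository):
  [0→0.5]: (0.0+342.0)/2 × 0.5 = 85.5
  [0.5→3.5]: (342.0+542.3)/2 × 3 = 1326.45
  [3.5→5.5]: (542.3+407.3)/2 × 2 = 949.6
  [5.5→11.5]: (407.3+157.7)/2 × 6 = 1695.0
  [11.5→13]: (157.7+124.3)/2 × 1.5 = 211.5
  [13→17]: (124.3+65.8)/2 × 4 = 380.2
  Sum = 4648.25 µg/L·h
rectal suppository tail: 65.8/0.159 = 413.836; AUC_ev,0→∞ = 4648.25 + 413.836 = 5062.086 µg/L·h
F = (AUC_ev/D_ev)/(AUC_iv/D_iv) = (5062.086/150)/(10460.282/100) = 33.74724/104.60282 = 0.3226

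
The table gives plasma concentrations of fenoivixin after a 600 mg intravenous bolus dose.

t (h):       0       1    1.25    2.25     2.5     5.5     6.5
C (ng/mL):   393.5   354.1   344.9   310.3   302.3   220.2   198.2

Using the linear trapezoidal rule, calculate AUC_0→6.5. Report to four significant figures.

Trapezoidal AUC_0→6.5:
  [0→1]: (393.5+354.1)/2 × 1 = 373.8
  [1→1.25]: (354.1+344.9)/2 × 0.25 = 87.375
  [1.25→2.25]: (344.9+310.3)/2 × 1 = 327.6
  [2.25→2.5]: (310.3+302.3)/2 × 0.25 = 76.575
  [2.5→5.5]: (302.3+220.2)/2 × 3 = 783.75
  [5.5→6.5]: (220.2+198.2)/2 × 1 = 209.2
  Sum = 1858.3 ng/mL·h

AUC = 1858 ng/mL·h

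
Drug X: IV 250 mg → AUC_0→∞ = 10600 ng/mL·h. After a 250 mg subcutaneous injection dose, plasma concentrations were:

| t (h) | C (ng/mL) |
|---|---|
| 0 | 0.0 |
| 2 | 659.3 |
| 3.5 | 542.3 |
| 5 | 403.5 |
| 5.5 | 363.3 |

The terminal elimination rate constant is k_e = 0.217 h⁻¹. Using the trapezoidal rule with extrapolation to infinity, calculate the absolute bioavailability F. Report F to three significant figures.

Trapezoidal AUC_0→5.5 (subcutaneous injection):
  [0→2]: (0.0+659.3)/2 × 2 = 659.3
  [2→3.5]: (659.3+542.3)/2 × 1.5 = 901.2
  [3.5→5]: (542.3+403.5)/2 × 1.5 = 709.35
  [5→5.5]: (403.5+363.3)/2 × 0.5 = 191.7
  Sum = 2461.55 ng/mL·h
Tail: C_last/k_e = 363.3/0.217 = 1674.194
AUC_0→∞ (subcutaneous injection) = 2461.55 + 1674.194 = 4135.744 ng/mL·h
F = (AUC_ev/D_ev)/(AUC_iv/D_iv) = (4135.744/250)/(10600/250) = 16.542976/42.4 = 0.3902

F = 0.390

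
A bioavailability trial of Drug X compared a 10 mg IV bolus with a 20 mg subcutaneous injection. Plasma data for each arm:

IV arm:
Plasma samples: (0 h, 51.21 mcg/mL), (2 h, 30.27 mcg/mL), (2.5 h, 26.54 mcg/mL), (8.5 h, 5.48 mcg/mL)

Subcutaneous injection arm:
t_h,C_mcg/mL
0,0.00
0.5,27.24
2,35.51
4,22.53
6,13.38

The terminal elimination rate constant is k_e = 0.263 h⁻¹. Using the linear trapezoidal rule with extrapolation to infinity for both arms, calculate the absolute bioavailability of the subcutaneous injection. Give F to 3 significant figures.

Trapezoidal AUC_0→8.5 (IV):
  [0→2]: (51.21+30.27)/2 × 2 = 81.48
  [2→2.5]: (30.27+26.54)/2 × 0.5 = 14.2025
  [2.5→8.5]: (26.54+5.48)/2 × 6 = 96.06
  Sum = 191.7425 mcg/mL·h
IV tail: 5.48/0.263 = 20.837; AUC_iv,0→∞ = 191.7425 + 20.837 = 212.5795 mcg/mL·h
Trapezoidal AUC_0→6 (subcutaneous injection):
  [0→0.5]: (0.00+27.24)/2 × 0.5 = 6.81
  [0.5→2]: (27.24+35.51)/2 × 1.5 = 47.0625
  [2→4]: (35.51+22.53)/2 × 2 = 58.04
  [4→6]: (22.53+13.38)/2 × 2 = 35.91
  Sum = 147.8225 mcg/mL·h
subcutaneous injection tail: 13.38/0.263 = 50.875; AUC_ev,0→∞ = 147.8225 + 50.875 = 198.6975 mcg/mL·h
F = (AUC_ev/D_ev)/(AUC_iv/D_iv) = (198.6975/20)/(212.5795/10) = 9.934875/21.25795 = 0.4673

F = 0.467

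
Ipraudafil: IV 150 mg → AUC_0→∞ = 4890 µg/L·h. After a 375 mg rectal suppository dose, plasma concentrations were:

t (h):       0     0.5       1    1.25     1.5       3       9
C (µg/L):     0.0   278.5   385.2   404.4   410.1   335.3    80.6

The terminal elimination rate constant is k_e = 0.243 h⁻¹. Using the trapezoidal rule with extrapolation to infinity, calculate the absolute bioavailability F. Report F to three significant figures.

Trapezoidal AUC_0→9 (rectal suppository):
  [0→0.5]: (0.0+278.5)/2 × 0.5 = 69.625
  [0.5→1]: (278.5+385.2)/2 × 0.5 = 165.925
  [1→1.25]: (385.2+404.4)/2 × 0.25 = 98.7
  [1.25→1.5]: (404.4+410.1)/2 × 0.25 = 101.8125
  [1.5→3]: (410.1+335.3)/2 × 1.5 = 559.05
  [3→9]: (335.3+80.6)/2 × 6 = 1247.7
  Sum = 2242.8125 µg/L·h
Tail: C_last/k_e = 80.6/0.243 = 331.687
AUC_0→∞ (rectal suppository) = 2242.8125 + 331.687 = 2574.4995 µg/L·h
F = (AUC_ev/D_ev)/(AUC_iv/D_iv) = (2574.4995/375)/(4890/150) = 6.865332/32.6 = 0.2106

F = 0.211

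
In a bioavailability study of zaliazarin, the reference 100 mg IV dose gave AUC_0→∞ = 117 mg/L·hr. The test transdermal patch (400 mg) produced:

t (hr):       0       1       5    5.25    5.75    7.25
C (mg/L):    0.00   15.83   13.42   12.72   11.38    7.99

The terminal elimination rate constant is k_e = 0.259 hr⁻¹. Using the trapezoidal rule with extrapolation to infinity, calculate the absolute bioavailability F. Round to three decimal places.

F = 0.259

Trapezoidal AUC_0→7.25 (transdermal patch):
  [0→1]: (0.00+15.83)/2 × 1 = 7.915
  [1→5]: (15.83+13.42)/2 × 4 = 58.5
  [5→5.25]: (13.42+12.72)/2 × 0.25 = 3.2675
  [5.25→5.75]: (12.72+11.38)/2 × 0.5 = 6.025
  [5.75→7.25]: (11.38+7.99)/2 × 1.5 = 14.5275
  Sum = 90.235 mg/L·hr
Tail: C_last/k_e = 7.99/0.259 = 30.849
AUC_0→∞ (transdermal patch) = 90.235 + 30.849 = 121.084 mg/L·hr
F = (AUC_ev/D_ev)/(AUC_iv/D_iv) = (121.084/400)/(117/100) = 0.30271/1.17 = 0.2587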